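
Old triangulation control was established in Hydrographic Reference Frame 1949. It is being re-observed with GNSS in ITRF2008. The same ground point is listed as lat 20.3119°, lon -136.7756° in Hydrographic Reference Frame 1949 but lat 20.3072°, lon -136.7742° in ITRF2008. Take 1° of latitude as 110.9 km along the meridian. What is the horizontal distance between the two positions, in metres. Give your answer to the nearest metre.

Δφ = 20.3072° − 20.3119° = -0.0047°; Δλ = -136.7742° − -136.7756° = +0.0014°.
ΔN = Δφ × 110900 = -521.2 m; ΔE = Δλ × 110900 × cos(20.3119°) = +0.0014 × 110900 × 0.937817 = 145.6 m.
Distance = √(ΔE² + ΔN²) = √(145.6² + (-521.2)²) = 541.2 m.

541 m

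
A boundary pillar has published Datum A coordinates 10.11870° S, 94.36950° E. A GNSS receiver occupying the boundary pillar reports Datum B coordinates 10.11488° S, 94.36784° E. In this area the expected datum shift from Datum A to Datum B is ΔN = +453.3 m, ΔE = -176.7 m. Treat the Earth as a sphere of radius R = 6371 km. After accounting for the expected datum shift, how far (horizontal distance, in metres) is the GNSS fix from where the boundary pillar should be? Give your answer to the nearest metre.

Observed coordinate differences: Δφ = +0.00382°, Δλ = -0.00166°.
Converting to metres (1° lat = 111195 m, cos φ = 0.984446): observed ΔN = 424.8 m, observed ΔE = -181.7 m.
Subtracting the expected shift leaves a residual of 424.8 − (453.3) = -28.5 m north and -181.7 − (-176.7) = -5.0 m east.
Residual distance = √((-28.5)² + (-5.0)²) = 29.0 m.

29 m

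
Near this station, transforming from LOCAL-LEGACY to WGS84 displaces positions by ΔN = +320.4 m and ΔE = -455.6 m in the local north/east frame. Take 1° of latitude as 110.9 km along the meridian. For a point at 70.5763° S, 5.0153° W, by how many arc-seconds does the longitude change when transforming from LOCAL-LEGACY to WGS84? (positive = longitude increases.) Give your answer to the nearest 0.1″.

At latitude -70.5763°, cos φ = 0.332551.
1° of longitude at this latitude = 110.9 × cos φ = 36.88 km, so Δλ = -455.6 / 36879.9 = -0.0123536° = -44.473″.

Δλ = -44.5″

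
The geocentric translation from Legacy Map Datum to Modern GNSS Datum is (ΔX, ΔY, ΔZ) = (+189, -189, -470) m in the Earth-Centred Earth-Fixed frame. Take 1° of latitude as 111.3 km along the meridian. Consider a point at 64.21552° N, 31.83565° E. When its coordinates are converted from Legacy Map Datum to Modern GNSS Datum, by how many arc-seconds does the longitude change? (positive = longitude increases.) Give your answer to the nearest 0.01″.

sin φ = 0.900437, cos φ = 0.434987, sin λ = 0.527485, cos λ = 0.849565.
East component: ΔE = −sin λ·ΔX + cos λ·ΔY = −(0.527485)(189) + (0.849565)(-189) = -260.26 m.
1° of latitude spans 111300 m; at latitude φ, 1° of longitude spans that × cos φ = 48414.1 m, so Δλ = -260.26 / 48414.1 × 3600 = -19.353″.

Δλ = -19.35″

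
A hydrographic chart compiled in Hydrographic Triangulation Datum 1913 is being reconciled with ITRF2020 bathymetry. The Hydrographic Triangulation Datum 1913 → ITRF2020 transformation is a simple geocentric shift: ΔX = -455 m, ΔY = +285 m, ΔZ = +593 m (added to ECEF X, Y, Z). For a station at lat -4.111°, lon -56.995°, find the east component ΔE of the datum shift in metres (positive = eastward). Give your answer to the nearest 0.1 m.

ΔE = -226.3 m

The local east axis at (φ, λ) is (−sin λ, cos λ, 0), so ΔE = −sin(-56.995°)·(-455) + cos(-56.995°)·285 = -226.33 m.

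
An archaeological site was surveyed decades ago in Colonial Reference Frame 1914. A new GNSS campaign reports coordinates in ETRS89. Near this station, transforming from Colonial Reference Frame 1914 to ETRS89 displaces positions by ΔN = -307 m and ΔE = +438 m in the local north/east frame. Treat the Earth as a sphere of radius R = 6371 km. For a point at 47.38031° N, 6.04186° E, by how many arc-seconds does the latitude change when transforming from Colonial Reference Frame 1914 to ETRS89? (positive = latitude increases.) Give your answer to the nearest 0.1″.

Δφ = -9.9″

On a sphere of radius R, 1 rad of latitude = R, so Δφ = ΔN / R = -307.0 / 6371000 = -4.8187e-05 rad = -9.939″.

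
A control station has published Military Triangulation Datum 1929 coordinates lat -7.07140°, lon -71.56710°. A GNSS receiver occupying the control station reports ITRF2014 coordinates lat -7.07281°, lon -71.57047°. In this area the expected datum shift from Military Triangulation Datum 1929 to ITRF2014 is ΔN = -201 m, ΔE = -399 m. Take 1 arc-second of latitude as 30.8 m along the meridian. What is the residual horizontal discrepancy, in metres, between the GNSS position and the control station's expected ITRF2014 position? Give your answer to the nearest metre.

Observed coordinate differences: Δφ = -0.00141°, Δλ = -0.00337°.
Converting to metres (1° lat = 110880 m, cos φ = 0.992394): observed ΔN = -156.3 m, observed ΔE = -370.8 m.
Subtracting the expected shift leaves a residual of -156.3 − (-201) = 44.7 m north and -370.8 − (-399) = 28.2 m east.
Residual distance = √(44.7² + 28.2²) = 52.8 m.

53 m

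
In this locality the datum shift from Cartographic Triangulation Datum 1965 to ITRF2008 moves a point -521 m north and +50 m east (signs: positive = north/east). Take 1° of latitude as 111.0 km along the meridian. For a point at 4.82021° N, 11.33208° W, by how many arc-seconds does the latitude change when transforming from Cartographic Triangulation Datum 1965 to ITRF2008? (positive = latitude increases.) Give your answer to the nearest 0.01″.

Δφ = -16.90″

1° of latitude = 111.0 km, so Δφ = -521.0 / 111000 = -0.0046937° = -16.897″.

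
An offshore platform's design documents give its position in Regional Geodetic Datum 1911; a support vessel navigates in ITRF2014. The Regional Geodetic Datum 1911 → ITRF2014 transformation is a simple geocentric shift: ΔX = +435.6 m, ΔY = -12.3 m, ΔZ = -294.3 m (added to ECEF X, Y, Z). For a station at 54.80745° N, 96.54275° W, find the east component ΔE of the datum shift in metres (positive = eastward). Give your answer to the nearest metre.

ΔE = 434 m

At φ = 54.80745°, λ = -96.54275°: sin φ = 0.817220, cos φ = 0.576326, sin λ = -0.993487, cos λ = -0.113945.
ΔE = −sin λ·ΔX + cos λ·ΔY = −(-0.993487)·(435.6) + (-0.113945)·(-12.3) = 434.16 m.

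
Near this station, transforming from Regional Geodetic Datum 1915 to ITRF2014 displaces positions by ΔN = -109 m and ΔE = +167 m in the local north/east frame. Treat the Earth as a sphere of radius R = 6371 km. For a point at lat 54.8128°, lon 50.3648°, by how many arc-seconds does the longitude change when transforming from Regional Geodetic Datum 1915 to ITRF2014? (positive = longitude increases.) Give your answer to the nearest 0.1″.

Δλ = 9.4″

At latitude 54.8128°, cos φ = 0.576250.
One radian of longitude at latitude φ spans R cos φ, so Δλ = ΔE / (R cos φ) = 167.0 / (6371000 × 0.576250) = 4.5488e-05 rad = 9.383″.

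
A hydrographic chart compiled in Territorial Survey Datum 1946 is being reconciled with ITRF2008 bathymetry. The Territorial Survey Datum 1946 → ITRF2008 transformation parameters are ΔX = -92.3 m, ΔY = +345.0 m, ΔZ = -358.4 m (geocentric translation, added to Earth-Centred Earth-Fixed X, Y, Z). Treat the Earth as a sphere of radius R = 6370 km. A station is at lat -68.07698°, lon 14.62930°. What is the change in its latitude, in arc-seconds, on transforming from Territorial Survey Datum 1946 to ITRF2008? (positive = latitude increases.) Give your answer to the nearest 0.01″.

Δφ = -4.40″

sin φ = -0.927686, cos φ = 0.373361, sin λ = 0.252564, cos λ = 0.967580.
North component: ΔN = −sin φ cos λ·ΔX − sin φ sin λ·ΔY + cos φ·ΔZ = −(-0.927686)(0.967580)(-92.3) − (-0.927686)(0.252564)(345.0) + (0.373361)(-358.4) = -135.83 m.
1° of latitude spans πR/180 = 111177 m, so Δφ = -135.83 / 111177 × 3600 = -4.398″.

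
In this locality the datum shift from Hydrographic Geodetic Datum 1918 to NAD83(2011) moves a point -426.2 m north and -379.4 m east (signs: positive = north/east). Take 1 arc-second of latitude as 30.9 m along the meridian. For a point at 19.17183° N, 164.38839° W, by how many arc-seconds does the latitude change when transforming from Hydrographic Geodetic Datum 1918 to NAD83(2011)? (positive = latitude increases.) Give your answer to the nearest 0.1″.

Δφ = -13.8″

1″ of latitude = 30.90 m, so Δφ = -426.2 / 30.90 = -13.793″.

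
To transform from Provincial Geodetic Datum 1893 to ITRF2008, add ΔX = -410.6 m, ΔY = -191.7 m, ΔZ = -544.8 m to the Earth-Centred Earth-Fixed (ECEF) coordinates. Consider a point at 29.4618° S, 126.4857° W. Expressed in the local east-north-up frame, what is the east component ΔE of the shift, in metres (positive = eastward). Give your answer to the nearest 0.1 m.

At φ = -29.4618°, λ = -126.4857°: sin φ = -0.491843, cos φ = 0.870684, sin λ = -0.804005, cos λ = -0.594622.
ΔE = −sin λ·ΔX + cos λ·ΔY = −(-0.804005)·(-410.6) + (-0.594622)·(-191.7) = -216.14 m.

ΔE = -216.1 m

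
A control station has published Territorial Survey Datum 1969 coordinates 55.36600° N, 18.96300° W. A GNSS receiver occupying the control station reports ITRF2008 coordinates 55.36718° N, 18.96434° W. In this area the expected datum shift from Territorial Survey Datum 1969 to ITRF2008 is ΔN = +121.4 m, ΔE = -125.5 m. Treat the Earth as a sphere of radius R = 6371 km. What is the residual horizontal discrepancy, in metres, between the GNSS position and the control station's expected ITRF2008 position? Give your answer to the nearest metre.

Observed coordinate differences: Δφ = +0.00118°, Δλ = -0.00134°.
Converting to metres (1° lat = 111195 m, cos φ = 0.568332): observed ΔN = 131.2 m, observed ΔE = -84.7 m.
Subtracting the expected shift leaves a residual of 131.2 − (121.4) = 9.8 m north and -84.7 − (-125.5) = 40.8 m east.
Residual distance = √(9.8² + 40.8²) = 42.0 m.

42 m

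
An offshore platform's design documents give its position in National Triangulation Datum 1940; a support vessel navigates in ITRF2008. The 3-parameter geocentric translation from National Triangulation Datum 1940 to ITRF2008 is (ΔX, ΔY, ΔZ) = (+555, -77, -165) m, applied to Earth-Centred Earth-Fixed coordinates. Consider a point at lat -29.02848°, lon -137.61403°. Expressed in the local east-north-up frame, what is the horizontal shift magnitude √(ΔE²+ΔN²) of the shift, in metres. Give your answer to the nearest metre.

The local east axis at (φ, λ) is (−sin λ, cos λ, 0), so ΔE = −sin(-137.61403°)·555 + cos(-137.61403°)·(-77) = 431.01 m.
The local north axis is (−sin φ cos λ, −sin φ sin λ, cos φ), giving ΔN = -198.918 + 25.188 − 144.272 = -318.00 m.
Horizontal magnitude = √(ΔE² + ΔN²) = √(431.01² + (-318.00)²) = 535.63 m.

536 m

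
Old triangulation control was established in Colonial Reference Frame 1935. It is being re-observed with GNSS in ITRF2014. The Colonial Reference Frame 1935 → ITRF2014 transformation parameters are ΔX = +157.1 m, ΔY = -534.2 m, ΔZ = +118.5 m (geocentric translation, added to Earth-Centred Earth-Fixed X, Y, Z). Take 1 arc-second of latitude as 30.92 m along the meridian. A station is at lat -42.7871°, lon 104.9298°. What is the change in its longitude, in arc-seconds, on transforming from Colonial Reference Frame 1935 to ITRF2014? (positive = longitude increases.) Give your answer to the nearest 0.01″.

Δλ = -0.62″

sin φ = -0.679276, cos φ = 0.733883, sin λ = 0.966242, cos λ = -0.257635.
East component: ΔE = −sin λ·ΔX + cos λ·ΔY = −(0.966242)(157.1) + (-0.257635)(-534.2) = -14.17 m.
1° of latitude spans 3600 × 30.92 = 111312 m; at latitude φ, 1° of longitude spans that × cos φ = 81690.0 m, so Δλ = -14.17 / 81690.0 × 3600 = -0.624″.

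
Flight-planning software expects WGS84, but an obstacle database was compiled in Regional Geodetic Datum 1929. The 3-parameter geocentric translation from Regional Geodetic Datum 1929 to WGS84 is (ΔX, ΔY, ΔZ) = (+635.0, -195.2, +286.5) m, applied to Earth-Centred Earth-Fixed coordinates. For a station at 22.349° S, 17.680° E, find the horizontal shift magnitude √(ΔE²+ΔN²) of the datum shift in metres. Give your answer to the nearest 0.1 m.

The local east axis at (φ, λ) is (−sin λ, cos λ, 0), so ΔE = −sin(17.680°)·635.0 + cos(17.680°)·(-195.2) = -378.83 m.
The local north axis is (−sin φ cos λ, −sin φ sin λ, cos φ), giving ΔN = 230.052 − 22.542 + 264.980 = 472.49 m.
Horizontal magnitude = √(ΔE² + ΔN²) = √((-378.83)² + 472.49²) = 605.61 m.

605.6 m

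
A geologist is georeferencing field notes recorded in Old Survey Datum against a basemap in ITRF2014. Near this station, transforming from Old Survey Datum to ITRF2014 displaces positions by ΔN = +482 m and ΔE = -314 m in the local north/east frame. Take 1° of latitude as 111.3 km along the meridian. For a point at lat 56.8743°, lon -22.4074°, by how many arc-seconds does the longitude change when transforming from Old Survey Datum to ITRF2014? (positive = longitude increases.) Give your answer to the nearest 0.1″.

Δλ = -18.6″

At latitude 56.8743°, cos φ = 0.546478.
1° of longitude at this latitude = 111.3 × cos φ = 60.82 km, so Δλ = -314.0 / 60823.0 = -0.0051625° = -18.585″.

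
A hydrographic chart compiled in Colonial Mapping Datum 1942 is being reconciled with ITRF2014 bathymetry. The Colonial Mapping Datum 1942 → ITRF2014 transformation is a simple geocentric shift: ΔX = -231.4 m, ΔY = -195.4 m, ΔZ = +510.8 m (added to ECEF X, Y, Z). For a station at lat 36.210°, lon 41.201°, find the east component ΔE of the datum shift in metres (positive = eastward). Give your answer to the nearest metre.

ΔE = 5 m

At φ = 36.210°, λ = 41.201°: sin φ = 0.590746, cos φ = 0.806857, sin λ = 0.658703, cos λ = 0.752403.
ΔE = −sin λ·ΔX + cos λ·ΔY = −(0.658703)·(-231.4) + (0.752403)·(-195.4) = 5.40 m.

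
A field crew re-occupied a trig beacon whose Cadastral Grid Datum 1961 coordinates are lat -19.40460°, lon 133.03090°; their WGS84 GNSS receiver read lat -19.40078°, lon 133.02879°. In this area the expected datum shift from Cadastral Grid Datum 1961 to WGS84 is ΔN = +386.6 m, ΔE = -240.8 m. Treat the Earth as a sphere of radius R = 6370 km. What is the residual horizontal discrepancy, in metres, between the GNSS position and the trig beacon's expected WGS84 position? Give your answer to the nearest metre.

Observed coordinate differences: Δφ = +0.00382°, Δλ = -0.00211°.
Converting to metres (1° lat = 111177 m, cos φ = 0.943196): observed ΔN = 424.7 m, observed ΔE = -221.3 m.
Subtracting the expected shift leaves a residual of 424.7 − (386.6) = 38.1 m north and -221.3 − (-240.8) = 19.5 m east.
Residual distance = √(38.1² + 19.5²) = 42.8 m.

43 m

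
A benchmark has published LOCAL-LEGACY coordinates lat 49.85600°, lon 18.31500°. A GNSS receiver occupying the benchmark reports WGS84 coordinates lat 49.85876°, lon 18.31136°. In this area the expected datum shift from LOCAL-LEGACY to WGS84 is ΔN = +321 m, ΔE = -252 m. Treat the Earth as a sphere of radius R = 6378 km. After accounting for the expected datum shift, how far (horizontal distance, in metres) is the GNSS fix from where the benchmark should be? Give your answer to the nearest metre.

17 m

Observed coordinate differences: Δφ = +0.00276°, Δλ = -0.00364°.
Converting to metres (1° lat = 111317 m, cos φ = 0.644711): observed ΔN = 307.2 m, observed ΔE = -261.2 m.
Subtracting the expected shift leaves a residual of 307.2 − (321) = -13.8 m north and -261.2 − (-252) = -9.2 m east.
Residual distance = √((-13.8)² + (-9.2)²) = 16.6 m.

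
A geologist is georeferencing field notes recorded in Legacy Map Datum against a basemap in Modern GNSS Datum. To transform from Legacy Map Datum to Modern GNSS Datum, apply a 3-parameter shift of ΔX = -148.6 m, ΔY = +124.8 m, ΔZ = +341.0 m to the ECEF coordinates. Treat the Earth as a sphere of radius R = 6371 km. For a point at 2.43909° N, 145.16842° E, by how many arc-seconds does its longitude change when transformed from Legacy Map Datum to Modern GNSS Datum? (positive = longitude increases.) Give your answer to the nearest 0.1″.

Δλ = -0.6″

sin φ = 0.042557, cos φ = 0.999094, sin λ = 0.571166, cos λ = -0.820835.
East component: ΔE = −sin λ·ΔX + cos λ·ΔY = −(0.571166)(-148.6) + (-0.820835)(124.8) = -17.56 m.
1° of latitude spans πR/180 = 111195 m; at latitude φ, 1° of longitude spans that × cos φ = 111094.2 m, so Δλ = -17.56 / 111094.2 × 3600 = -0.569″.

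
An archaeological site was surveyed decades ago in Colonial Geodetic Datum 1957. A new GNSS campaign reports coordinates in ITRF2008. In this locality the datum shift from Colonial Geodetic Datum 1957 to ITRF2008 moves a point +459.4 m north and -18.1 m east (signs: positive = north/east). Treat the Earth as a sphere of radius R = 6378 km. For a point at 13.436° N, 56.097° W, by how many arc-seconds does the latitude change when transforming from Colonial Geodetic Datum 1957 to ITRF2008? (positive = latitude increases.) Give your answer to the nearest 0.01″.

Δφ = 14.86″

On a sphere of radius R, 1 rad of latitude = R, so Δφ = ΔN / R = 459.4 / 6378000 = 7.2029e-05 rad = 14.857″.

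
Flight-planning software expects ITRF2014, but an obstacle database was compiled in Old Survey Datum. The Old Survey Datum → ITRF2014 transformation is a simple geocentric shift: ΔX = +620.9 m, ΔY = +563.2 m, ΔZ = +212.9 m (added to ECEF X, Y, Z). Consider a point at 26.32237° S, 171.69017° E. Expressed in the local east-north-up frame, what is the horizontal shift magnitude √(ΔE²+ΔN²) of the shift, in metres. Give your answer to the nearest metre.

The local east axis at (φ, λ) is (−sin λ, cos λ, 0), so ΔE = −sin(171.69017°)·620.9 + cos(171.69017°)·563.2 = -647.02 m.
The local north axis is (−sin φ cos λ, −sin φ sin λ, cos φ), giving ΔN = -272.430 + 36.093 + 190.825 = -45.51 m.
Horizontal magnitude = √(ΔE² + ΔN²) = √((-647.02)² + (-45.51)²) = 648.62 m.

649 m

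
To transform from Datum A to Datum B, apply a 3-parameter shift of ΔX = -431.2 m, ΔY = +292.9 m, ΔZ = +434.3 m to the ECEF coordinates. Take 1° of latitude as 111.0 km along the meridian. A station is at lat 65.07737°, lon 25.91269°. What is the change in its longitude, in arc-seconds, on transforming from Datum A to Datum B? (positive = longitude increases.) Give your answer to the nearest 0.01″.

sin φ = 0.906878, cos φ = 0.421394, sin λ = 0.437001, cos λ = 0.899461.
East component: ΔE = −sin λ·ΔX + cos λ·ΔY = −(0.437001)(-431.2) + (0.899461)(292.9) = 451.89 m.
1° of latitude spans 111000 m; at latitude φ, 1° of longitude spans that × cos φ = 46774.7 m, so Δλ = 451.89 / 46774.7 × 3600 = 34.779″.

Δλ = 34.78″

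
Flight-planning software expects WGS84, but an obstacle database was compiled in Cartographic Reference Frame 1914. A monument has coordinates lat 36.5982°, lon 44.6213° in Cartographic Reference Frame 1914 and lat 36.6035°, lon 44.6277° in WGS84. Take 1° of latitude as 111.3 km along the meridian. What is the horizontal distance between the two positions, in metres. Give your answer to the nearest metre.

Δφ = 36.6035° − 36.5982° = +0.0053°; Δλ = 44.6277° − 44.6213° = +0.0064°.
ΔN = Δφ × 111300 = 589.9 m; ΔE = Δλ × 111300 × cos(36.5982°) = +0.0064 × 111300 × 0.802836 = 571.9 m.
Distance = √(ΔE² + ΔN²) = √(571.9² + 589.9²) = 821.6 m.

822 m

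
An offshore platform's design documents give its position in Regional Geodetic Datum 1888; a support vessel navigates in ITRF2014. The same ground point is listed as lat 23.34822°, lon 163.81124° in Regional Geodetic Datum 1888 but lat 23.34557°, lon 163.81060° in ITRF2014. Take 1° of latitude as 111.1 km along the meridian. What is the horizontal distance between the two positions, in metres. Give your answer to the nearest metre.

Δφ = 23.34557° − 23.34822° = -0.00265°; Δλ = 163.81060° − 163.81124° = -0.00064°.
ΔN = Δφ × 111100 = -294.4 m; ΔE = Δλ × 111100 × cos(23.34822°) = -0.00064 × 111100 × 0.918113 = -65.3 m.
Distance = √(ΔE² + ΔN²) = √((-65.3)² + (-294.4)²) = 301.6 m.

302 m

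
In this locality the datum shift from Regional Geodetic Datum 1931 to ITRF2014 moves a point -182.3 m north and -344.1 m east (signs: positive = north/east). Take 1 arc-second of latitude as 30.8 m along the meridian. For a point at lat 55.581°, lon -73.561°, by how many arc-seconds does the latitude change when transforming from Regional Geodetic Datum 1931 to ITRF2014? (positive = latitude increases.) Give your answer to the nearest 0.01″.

Δφ = -5.92″

1″ of latitude = 30.80 m, so Δφ = -182.3 / 30.80 = -5.919″.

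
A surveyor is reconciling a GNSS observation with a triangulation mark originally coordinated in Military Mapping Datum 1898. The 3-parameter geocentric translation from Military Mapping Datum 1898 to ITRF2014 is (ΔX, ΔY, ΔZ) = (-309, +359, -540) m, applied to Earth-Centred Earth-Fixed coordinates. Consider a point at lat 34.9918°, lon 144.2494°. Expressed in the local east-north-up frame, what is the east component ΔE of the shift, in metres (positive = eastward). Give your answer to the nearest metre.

At φ = 34.9918°, λ = 144.2494°: sin φ = 0.573459, cos φ = 0.819234, sin λ = 0.584258, cos λ = -0.811568.
ΔE = −sin λ·ΔX + cos λ·ΔY = −(0.584258)·(-309) + (-0.811568)·(359) = -110.82 m.

ΔE = -111 m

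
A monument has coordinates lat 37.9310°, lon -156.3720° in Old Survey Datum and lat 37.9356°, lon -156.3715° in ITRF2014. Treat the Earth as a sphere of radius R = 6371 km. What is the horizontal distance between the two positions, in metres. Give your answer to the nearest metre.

513 m

Δφ = 37.9356° − 37.9310° = +0.0046°; Δλ = -156.3715° − -156.3720° = +0.0005°.
1° along a meridian = πR/180 = 111195 m.
ΔN = Δφ × 111195 = 511.5 m; ΔE = Δλ × 111195 × cos(37.9310°) = +0.0005 × 111195 × 0.788752 = 43.9 m.
Distance = √(ΔE² + ΔN²) = √(43.9² + 511.5²) = 513.4 m.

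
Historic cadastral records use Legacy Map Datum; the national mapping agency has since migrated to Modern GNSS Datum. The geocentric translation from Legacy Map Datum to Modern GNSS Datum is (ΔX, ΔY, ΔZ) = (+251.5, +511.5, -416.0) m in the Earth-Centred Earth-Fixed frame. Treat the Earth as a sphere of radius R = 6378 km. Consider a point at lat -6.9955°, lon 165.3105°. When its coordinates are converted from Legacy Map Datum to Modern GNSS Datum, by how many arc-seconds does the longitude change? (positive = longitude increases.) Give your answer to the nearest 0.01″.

sin φ = -0.121791, cos φ = 0.992556, sin λ = 0.253581, cos λ = -0.967314.
East component: ΔE = −sin λ·ΔX + cos λ·ΔY = −(0.253581)(251.5) + (-0.967314)(511.5) = -558.56 m.
1° of latitude spans πR/180 = 111317 m; at latitude φ, 1° of longitude spans that × cos φ = 110488.4 m, so Δλ = -558.56 / 110488.4 × 3600 = -18.199″.

Δλ = -18.20″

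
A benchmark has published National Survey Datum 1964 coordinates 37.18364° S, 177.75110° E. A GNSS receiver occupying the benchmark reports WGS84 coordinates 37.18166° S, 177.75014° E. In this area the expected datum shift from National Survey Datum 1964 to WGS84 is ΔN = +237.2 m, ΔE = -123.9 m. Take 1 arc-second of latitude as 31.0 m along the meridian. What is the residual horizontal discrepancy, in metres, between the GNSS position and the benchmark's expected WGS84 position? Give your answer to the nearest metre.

Observed coordinate differences: Δφ = +0.00198°, Δλ = -0.00096°.
Converting to metres (1° lat = 111600 m, cos φ = 0.796703): observed ΔN = 221.0 m, observed ΔE = -85.4 m.
Subtracting the expected shift leaves a residual of 221.0 − (237.2) = -16.2 m north and -85.4 − (-123.9) = 38.5 m east.
Residual distance = √((-16.2)² + 38.5²) = 41.8 m.

42 m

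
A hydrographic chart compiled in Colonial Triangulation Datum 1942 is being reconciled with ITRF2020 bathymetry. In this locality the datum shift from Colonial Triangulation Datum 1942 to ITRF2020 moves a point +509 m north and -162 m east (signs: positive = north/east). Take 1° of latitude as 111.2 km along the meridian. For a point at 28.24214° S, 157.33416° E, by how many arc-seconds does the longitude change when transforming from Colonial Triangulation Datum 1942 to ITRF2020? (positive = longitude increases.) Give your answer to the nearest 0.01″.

At latitude -28.24214°, cos φ = 0.880956.
1° of longitude at this latitude = 111.2 × cos φ = 97.96 km, so Δλ = -162.0 / 97962.3 = -0.0016537° = -5.953″.

Δλ = -5.95″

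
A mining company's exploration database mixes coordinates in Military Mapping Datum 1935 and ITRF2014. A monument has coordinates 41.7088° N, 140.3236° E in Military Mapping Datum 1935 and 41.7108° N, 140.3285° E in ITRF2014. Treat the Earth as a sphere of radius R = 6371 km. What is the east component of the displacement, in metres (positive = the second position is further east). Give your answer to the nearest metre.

ΔE = 407 m

Δφ = 41.7108° − 41.7088° = +0.0020°; Δλ = 140.3285° − 140.3236° = +0.0049°.
1° along a meridian = πR/180 = 111195 m.
ΔN = Δφ × 111195 = 222.4 m; ΔE = Δλ × 111195 × cos(41.7088°) = +0.0049 × 111195 × 0.746536 = 406.8 m.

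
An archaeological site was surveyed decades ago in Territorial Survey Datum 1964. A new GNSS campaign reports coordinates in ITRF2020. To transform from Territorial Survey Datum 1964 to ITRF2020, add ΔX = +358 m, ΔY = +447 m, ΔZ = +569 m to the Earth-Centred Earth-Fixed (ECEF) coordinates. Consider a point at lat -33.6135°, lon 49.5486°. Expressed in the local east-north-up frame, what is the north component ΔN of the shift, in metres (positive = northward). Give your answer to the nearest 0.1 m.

ΔN = 790.7 m

The local north axis is (−sin φ cos λ, −sin φ sin λ, cos φ), giving ΔN = 128.583 + 188.302 + 473.858 = 790.74 m.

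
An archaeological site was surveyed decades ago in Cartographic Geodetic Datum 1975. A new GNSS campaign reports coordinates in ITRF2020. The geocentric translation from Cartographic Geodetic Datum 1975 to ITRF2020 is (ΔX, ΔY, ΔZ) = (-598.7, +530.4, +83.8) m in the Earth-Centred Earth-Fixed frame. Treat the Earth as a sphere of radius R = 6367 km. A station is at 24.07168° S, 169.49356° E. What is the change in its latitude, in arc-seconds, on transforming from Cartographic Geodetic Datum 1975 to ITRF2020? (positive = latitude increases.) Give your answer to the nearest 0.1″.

sin φ = -0.407879, cos φ = 0.913036, sin λ = 0.182346, cos λ = -0.983234.
North component: ΔN = −sin φ cos λ·ΔX − sin φ sin λ·ΔY + cos φ·ΔZ = −(-0.407879)(-0.983234)(-598.7) − (-0.407879)(0.182346)(530.4) + (0.913036)(83.8) = 356.06 m.
1° of latitude spans πR/180 = 111125 m, so Δφ = 356.06 / 111125 × 3600 = 11.535″.

Δφ = 11.5″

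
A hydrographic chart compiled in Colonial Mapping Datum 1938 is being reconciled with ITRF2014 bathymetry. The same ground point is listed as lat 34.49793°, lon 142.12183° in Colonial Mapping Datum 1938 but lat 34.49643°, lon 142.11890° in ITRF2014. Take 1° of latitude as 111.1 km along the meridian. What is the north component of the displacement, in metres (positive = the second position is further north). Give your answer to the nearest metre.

ΔN = -167 m

Δφ = 34.49643° − 34.49793° = -0.00150°; Δλ = 142.11890° − 142.12183° = -0.00293°.
ΔN = Δφ × 111100 = -166.7 m; ΔE = Δλ × 111100 × cos(34.49793°) = -0.00293 × 111100 × 0.824147 = -268.3 m.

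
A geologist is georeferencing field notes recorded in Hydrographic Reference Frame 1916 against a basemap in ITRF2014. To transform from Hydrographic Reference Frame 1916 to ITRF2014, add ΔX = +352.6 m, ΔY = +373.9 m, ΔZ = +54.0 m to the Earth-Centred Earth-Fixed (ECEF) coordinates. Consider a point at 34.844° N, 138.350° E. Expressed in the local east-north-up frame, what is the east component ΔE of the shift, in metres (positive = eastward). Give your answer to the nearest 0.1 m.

ΔE = -513.7 m

At φ = 34.844°, λ = 138.350°: sin φ = 0.571344, cos φ = 0.820711, sin λ = 0.664579, cos λ = -0.747218.
ΔE = −sin λ·ΔX + cos λ·ΔY = −(0.664579)·(352.6) + (-0.747218)·(373.9) = -513.72 m.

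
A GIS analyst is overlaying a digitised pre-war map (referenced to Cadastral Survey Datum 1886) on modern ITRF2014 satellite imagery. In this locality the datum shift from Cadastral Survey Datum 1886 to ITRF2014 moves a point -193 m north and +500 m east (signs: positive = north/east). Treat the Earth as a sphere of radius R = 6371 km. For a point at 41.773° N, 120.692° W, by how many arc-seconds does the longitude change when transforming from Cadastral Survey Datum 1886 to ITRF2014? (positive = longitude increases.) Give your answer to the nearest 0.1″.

Δλ = 21.7″

At latitude 41.773°, cos φ = 0.745790.
One radian of longitude at latitude φ spans R cos φ, so Δλ = ΔE / (R cos φ) = 500.0 / (6371000 × 0.745790) = 1.0523e-04 rad = 21.706″.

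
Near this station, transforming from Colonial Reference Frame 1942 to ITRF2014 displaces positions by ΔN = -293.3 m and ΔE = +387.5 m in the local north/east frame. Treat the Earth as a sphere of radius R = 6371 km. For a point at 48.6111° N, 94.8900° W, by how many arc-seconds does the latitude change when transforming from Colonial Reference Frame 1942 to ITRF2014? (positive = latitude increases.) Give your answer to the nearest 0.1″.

Δφ = -9.5″

On a sphere of radius R, 1 rad of latitude = R, so Δφ = ΔN / R = -293.3 / 6371000 = -4.6037e-05 rad = -9.496″.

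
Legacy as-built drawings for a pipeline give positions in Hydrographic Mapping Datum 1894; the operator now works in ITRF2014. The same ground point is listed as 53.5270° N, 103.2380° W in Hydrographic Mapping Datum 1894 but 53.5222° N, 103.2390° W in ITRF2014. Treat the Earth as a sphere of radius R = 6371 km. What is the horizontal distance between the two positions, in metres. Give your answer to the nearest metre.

Δφ = 53.5222° − 53.5270° = -0.0048°; Δλ = -103.2390° − -103.2380° = -0.0010°.
1° along a meridian = πR/180 = 111195 m.
ΔN = Δφ × 111195 = -533.7 m; ΔE = Δλ × 111195 × cos(53.5270°) = -0.0010 × 111195 × 0.594444 = -66.1 m.
Distance = √(ΔE² + ΔN²) = √((-66.1)² + (-533.7)²) = 537.8 m.

538 m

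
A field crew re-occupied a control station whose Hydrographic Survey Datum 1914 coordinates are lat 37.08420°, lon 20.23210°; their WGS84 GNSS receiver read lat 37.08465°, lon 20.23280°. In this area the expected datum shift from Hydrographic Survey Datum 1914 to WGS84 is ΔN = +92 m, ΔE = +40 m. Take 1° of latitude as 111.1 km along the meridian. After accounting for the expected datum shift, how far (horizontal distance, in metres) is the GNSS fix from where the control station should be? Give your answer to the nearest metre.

47 m

Observed coordinate differences: Δφ = +0.00045°, Δλ = +0.00070°.
Converting to metres (1° lat = 111100 m, cos φ = 0.797750): observed ΔN = 50.0 m, observed ΔE = 62.0 m.
Subtracting the expected shift leaves a residual of 50.0 − (92) = -42.0 m north and 62.0 − (40) = 22.0 m east.
Residual distance = √((-42.0)² + 22.0²) = 47.4 m.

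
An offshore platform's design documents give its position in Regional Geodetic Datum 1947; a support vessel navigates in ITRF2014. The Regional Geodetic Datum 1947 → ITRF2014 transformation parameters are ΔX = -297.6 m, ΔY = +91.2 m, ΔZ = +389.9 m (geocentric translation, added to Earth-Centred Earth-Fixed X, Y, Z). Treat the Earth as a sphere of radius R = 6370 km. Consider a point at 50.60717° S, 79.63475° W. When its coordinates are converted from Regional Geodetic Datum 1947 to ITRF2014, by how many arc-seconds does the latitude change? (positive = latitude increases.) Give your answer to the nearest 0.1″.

Δφ = 4.4″

sin φ = -0.772813, cos φ = 0.634634, sin λ = -0.983681, cos λ = 0.179923.
North component: ΔN = −sin φ cos λ·ΔX − sin φ sin λ·ΔY + cos φ·ΔZ = −(-0.772813)(0.179923)(-297.6) − (-0.772813)(-0.983681)(91.2) + (0.634634)(389.9) = 136.73 m.
1° of latitude spans πR/180 = 111177 m, so Δφ = 136.73 / 111177 × 3600 = 4.428″.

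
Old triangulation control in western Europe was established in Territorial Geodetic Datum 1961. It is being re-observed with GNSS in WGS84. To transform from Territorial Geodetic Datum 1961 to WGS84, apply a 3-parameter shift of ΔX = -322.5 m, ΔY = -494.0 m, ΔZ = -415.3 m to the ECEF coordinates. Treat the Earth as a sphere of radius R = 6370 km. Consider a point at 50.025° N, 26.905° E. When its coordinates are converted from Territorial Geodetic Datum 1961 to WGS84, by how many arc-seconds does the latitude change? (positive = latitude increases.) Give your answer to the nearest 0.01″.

sin φ = 0.766325, cos φ = 0.642453, sin λ = 0.452513, cos λ = 0.891758.
North component: ΔN = −sin φ cos λ·ΔX − sin φ sin λ·ΔY + cos φ·ΔZ = −(0.766325)(0.891758)(-322.5) − (0.766325)(0.452513)(-494.0) + (0.642453)(-415.3) = 124.88 m.
1° of latitude spans πR/180 = 111177 m, so Δφ = 124.88 / 111177 × 3600 = 4.044″.

Δφ = 4.04″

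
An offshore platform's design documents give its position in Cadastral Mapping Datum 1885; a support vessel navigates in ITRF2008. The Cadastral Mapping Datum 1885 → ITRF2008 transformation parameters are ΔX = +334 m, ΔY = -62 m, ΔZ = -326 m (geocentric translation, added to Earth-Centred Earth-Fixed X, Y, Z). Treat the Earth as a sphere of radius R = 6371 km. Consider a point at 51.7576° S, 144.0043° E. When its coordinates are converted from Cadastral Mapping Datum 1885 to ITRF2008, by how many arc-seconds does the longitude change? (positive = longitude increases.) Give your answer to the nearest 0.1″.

Δλ = -7.6″

sin φ = -0.785399, cos φ = 0.618990, sin λ = 0.587725, cos λ = -0.809061.
East component: ΔE = −sin λ·ΔX + cos λ·ΔY = −(0.587725)(334) + (-0.809061)(-62) = -146.14 m.
1° of latitude spans πR/180 = 111195 m; at latitude φ, 1° of longitude spans that × cos φ = 68828.5 m, so Δλ = -146.14 / 68828.5 × 3600 = -7.644″.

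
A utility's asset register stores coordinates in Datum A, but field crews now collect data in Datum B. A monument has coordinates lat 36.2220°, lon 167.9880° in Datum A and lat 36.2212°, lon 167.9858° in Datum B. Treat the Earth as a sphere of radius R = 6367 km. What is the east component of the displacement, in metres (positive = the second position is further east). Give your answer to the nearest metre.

ΔE = -197 m

Δφ = 36.2212° − 36.2220° = -0.0008°; Δλ = 167.9858° − 167.9880° = -0.0022°.
1° along a meridian = πR/180 = 111125 m.
ΔN = Δφ × 111125 = -88.9 m; ΔE = Δλ × 111125 × cos(36.2220°) = -0.0022 × 111125 × 0.806733 = -197.2 m.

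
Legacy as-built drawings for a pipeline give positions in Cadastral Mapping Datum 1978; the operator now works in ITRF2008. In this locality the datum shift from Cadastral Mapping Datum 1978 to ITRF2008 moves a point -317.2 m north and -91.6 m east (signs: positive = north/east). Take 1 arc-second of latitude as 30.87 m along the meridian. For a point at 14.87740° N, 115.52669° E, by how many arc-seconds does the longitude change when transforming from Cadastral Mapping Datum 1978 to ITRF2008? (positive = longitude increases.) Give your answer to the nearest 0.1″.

At latitude 14.87740°, cos φ = 0.966477.
1″ of longitude at this latitude = 30.87 × cos φ = 29.8352 m, so Δλ = -91.6 / 29.8352 = -3.070″.

Δλ = -3.1″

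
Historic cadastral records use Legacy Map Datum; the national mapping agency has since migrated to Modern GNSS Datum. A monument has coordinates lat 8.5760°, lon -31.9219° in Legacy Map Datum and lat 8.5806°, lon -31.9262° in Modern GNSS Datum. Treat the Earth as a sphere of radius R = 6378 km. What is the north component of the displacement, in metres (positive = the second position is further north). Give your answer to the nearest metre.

ΔN = 512 m

Δφ = 8.5806° − 8.5760° = +0.0046°; Δλ = -31.9262° − -31.9219° = -0.0043°.
1° along a meridian = πR/180 = 111317 m.
ΔN = Δφ × 111317 = 512.1 m; ΔE = Δλ × 111317 × cos(8.5760°) = -0.0043 × 111317 × 0.988819 = -473.3 m.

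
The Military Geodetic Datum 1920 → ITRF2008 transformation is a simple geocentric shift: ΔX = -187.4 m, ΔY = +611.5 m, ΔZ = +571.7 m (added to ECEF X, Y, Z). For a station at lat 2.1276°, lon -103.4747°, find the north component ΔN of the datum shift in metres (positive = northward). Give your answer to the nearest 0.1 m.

The local north axis is (−sin φ cos λ, −sin φ sin λ, cos φ), giving ΔN = -1.621 + 22.077 + 571.306 = 591.76 m.

ΔN = 591.8 m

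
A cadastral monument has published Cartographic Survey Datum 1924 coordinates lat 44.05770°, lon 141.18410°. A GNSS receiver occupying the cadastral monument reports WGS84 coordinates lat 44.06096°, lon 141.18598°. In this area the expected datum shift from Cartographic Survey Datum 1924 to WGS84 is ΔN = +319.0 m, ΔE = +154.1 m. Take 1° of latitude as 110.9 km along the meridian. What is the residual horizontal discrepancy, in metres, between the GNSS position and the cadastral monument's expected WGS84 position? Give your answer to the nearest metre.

43 m

Observed coordinate differences: Δφ = +0.00326°, Δλ = +0.00188°.
Converting to metres (1° lat = 110900 m, cos φ = 0.718640): observed ΔN = 361.5 m, observed ΔE = 149.8 m.
Subtracting the expected shift leaves a residual of 361.5 − (319.0) = 42.5 m north and 149.8 − (154.1) = -4.3 m east.
Residual distance = √(42.5² + (-4.3)²) = 42.7 m.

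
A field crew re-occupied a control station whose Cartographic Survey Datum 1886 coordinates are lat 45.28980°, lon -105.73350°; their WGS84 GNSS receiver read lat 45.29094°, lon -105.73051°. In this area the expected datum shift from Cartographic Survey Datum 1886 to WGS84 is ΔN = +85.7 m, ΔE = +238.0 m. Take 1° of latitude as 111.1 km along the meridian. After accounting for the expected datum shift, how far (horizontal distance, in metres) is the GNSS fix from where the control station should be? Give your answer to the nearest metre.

Observed coordinate differences: Δφ = +0.00114°, Δλ = +0.00299°.
Converting to metres (1° lat = 111100 m, cos φ = 0.703521): observed ΔN = 126.7 m, observed ΔE = 233.7 m.
Subtracting the expected shift leaves a residual of 126.7 − (85.7) = 41.0 m north and 233.7 − (238.0) = -4.3 m east.
Residual distance = √(41.0² + (-4.3)²) = 41.2 m.

41 m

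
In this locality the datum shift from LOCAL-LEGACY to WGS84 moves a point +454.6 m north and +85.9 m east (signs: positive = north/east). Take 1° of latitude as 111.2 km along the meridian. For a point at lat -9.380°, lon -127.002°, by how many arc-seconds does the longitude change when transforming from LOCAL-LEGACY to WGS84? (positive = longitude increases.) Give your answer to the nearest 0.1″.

Δλ = 2.8″

At latitude -9.380°, cos φ = 0.986629.
1° of longitude at this latitude = 111.2 × cos φ = 109.71 km, so Δλ = 85.9 / 109713.2 = 0.0007830° = 2.819″.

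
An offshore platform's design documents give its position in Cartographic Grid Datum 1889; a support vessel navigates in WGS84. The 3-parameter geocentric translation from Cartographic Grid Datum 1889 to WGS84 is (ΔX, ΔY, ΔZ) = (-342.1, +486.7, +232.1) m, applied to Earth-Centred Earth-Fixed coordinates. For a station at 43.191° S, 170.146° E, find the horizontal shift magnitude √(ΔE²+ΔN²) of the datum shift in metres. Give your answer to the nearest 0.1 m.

The local east axis at (φ, λ) is (−sin λ, cos λ, 0), so ΔE = −sin(170.146°)·(-342.1) + cos(170.146°)·486.7 = -420.97 m.
The local north axis is (−sin φ cos λ, −sin φ sin λ, cos φ), giving ΔN = 230.690 + 57.008 + 169.219 = 456.92 m.
Horizontal magnitude = √(ΔE² + ΔN²) = √((-420.97)² + 456.92²) = 621.28 m.

621.3 m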